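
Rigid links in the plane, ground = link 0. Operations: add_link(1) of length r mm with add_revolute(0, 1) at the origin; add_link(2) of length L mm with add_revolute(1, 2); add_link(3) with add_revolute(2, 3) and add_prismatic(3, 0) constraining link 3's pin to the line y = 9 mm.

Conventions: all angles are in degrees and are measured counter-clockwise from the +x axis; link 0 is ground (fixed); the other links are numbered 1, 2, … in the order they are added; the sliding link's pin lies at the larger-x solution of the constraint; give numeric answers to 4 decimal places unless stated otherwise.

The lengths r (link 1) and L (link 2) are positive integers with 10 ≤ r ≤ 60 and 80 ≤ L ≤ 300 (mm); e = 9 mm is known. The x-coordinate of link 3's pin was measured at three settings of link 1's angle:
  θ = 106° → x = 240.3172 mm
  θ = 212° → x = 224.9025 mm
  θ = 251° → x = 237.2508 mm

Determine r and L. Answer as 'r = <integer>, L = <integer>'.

constraint per measurement: (x − r cos θ)² + (r sin θ − e)² = L²
subtracting the θ₁ and θ₂ equations cancels the r² and L² terms:
r = (x₁² − x₂²) / (2[(x₁cos θ₁ + e sin θ₁) − (x₂cos θ₂ + e sin θ₂)]) = 26.0000 → r = 26
L² = (x₁ − r cos θ₁)² + (r sin θ₁ − e)² = 61503.9868 → L = 248.0000 → L = 248
check at θ₃=251°: x = 237.2508 (printed 237.2508) ✓

r = 26, L = 248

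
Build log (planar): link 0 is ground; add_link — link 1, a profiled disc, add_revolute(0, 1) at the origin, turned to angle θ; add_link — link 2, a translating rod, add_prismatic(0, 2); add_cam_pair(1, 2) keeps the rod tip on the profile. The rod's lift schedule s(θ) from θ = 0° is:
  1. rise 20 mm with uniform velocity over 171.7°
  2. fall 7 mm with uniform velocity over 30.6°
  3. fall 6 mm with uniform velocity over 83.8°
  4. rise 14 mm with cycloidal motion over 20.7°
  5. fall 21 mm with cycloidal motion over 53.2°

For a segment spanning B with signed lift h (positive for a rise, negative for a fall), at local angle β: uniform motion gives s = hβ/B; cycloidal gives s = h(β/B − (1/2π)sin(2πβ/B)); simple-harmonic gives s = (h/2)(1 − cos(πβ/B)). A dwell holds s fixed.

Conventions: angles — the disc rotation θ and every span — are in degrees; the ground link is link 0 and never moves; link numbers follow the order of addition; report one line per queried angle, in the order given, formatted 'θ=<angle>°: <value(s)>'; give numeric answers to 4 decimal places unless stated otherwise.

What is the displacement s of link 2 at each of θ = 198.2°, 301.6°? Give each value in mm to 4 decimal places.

seg 1 [0°–171.7°] uniform, h=20: full span → s += 20 → s = 20.0000
seg 2 [171.7°–202.3°] uniform, h=-7: θ=198.2° here. β=26.5, B=30.6. -7·26.5/30.6 = -6.0621 → s = 13.9379
seg 2 [171.7°–202.3°] uniform, h=-7: full span → s += -7 → s = 13.0000
seg 3 [202.3°–286.1°] uniform, h=-6: full span → s += -6 → s = 7.0000
seg 4 [286.1°–306.8°] cycloidal, h=14: θ=301.6° here. β=15.5, B=20.7. 14·(0.7488 − sin(2π·0.7488)/(2π)) = 12.7112 → s = 19.7112

θ=198.2°: 13.9379
θ=301.6°: 19.7112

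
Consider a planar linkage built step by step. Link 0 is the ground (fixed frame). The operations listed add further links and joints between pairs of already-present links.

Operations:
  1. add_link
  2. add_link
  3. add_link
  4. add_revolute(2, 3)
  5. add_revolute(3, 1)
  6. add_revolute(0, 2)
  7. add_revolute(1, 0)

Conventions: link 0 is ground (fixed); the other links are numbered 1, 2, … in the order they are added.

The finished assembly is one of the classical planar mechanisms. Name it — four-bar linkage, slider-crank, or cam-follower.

links: 4 (incl. ground); joints: 4 revolute, 0 prismatic, 0 higher (cam) pair, forming one closed loop
4 links in a single 4R loop → four-bar linkage

four-bar linkage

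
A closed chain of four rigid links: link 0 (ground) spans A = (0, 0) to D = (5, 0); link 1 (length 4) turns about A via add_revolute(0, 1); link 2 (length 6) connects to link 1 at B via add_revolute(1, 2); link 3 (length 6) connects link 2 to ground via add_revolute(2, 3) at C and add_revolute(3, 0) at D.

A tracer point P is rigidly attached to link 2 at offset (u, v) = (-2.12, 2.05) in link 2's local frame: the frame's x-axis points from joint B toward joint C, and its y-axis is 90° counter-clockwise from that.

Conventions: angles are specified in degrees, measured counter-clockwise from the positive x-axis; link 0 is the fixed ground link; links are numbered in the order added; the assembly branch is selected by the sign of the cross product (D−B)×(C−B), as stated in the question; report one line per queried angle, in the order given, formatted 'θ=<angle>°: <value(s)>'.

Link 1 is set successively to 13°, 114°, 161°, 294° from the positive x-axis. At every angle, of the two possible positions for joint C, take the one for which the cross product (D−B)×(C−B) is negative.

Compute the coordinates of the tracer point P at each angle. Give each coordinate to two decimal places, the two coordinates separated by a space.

A=(0,0), D=(5.00,0)
θ=13°: B = A + 4.00·(cos13°, sin13°) = (3.8975, 0.8998)
θ=13°: |BD| = 1.4231
θ=13°: circle(B,6.00) ∩ circle(D,6.00): a=0.7115, h=5.9577
θ=13°:   candidates: C₊=(8.2157,5.0655) cross=8.478; C₋=(0.6818,-4.1657) cross=-8.478
θ=13°:   branch - wants cross < 0 → take C=(0.6818,-4.1657) (cross=-8.478)
θ=13°: ex = (C−B)/|BC| = (-0.5359,-0.8443); ey = (0.8443,-0.5359)
θ=13°: P = B + -2.12·ex + 2.05·ey = (6.7644,1.5909)
θ=114°: B = A + 4.00·(cos114°, sin114°) = (-1.6269, 3.6542)
θ=114°: |BD| = 7.5677
θ=114°: circle(B,6.00) ∩ circle(D,6.00): a=3.7838, h=4.6565
θ=114°:   candidates: C₊=(3.9350,5.9047) cross=35.239; C₋=(-0.5619,-2.2505) cross=-35.239
θ=114°:   branch - wants cross < 0 → take C=(-0.5619,-2.2505) (cross=-35.239)
θ=114°: ex = (C−B)/|BC| = (0.1775,-0.9841); ey = (0.9841,0.1775)
θ=114°: P = B + -2.12·ex + 2.05·ey = (0.0142,6.1044)
θ=161°: B = A + 4.00·(cos161°, sin161°) = (-3.7821, 1.3023)
θ=161°: |BD| = 8.8781
θ=161°: circle(B,6.00) ∩ circle(D,6.00): a=4.4391, h=4.0367
θ=161°:   candidates: C₊=(1.2011,4.6442) cross=35.838; C₋=(0.0168,-3.3419) cross=-35.838
θ=161°:   branch - wants cross < 0 → take C=(0.0168,-3.3419) (cross=-35.838)
θ=161°: ex = (C−B)/|BC| = (0.6332,-0.7740); ey = (0.7740,0.6332)
θ=161°: P = B + -2.12·ex + 2.05·ey = (-3.5376,4.2412)
θ=294°: B = A + 4.00·(cos294°, sin294°) = (1.6269, -3.6542)
θ=294°: |BD| = 4.9730
θ=294°: circle(B,6.00) ∩ circle(D,6.00): a=2.4865, h=5.4605
θ=294°:   candidates: C₊=(-0.6990,1.8767) cross=27.155; C₋=(7.3259,-5.5308) cross=-27.155
θ=294°:   branch - wants cross < 0 → take C=(7.3259,-5.5308) (cross=-27.155)
θ=294°: ex = (C−B)/|BC| = (0.9498,-0.3128); ey = (0.3128,0.9498)
θ=294°: P = B + -2.12·ex + 2.05·ey = (0.2545,-1.0440)

θ=13°: 6.76 1.59
θ=114°: 0.01 6.10
θ=161°: -3.54 4.24
θ=294°: 0.25 -1.04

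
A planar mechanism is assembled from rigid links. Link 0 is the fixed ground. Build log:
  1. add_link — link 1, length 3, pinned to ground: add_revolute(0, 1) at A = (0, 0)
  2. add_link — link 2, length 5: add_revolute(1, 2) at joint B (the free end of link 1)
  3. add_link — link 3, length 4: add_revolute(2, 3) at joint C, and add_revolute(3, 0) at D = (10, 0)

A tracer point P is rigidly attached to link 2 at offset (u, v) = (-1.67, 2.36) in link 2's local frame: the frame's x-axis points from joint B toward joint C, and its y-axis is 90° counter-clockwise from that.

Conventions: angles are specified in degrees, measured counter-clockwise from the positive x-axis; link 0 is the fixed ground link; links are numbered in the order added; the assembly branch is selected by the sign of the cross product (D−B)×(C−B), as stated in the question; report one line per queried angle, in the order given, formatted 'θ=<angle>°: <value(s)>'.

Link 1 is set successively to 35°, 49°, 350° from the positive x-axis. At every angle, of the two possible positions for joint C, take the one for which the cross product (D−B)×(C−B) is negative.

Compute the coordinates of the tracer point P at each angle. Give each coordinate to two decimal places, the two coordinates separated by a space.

A=(0,0), D=(10.00,0)
θ=35°: B = A + 3.00·(cos35°, sin35°) = (2.4575, 1.7207)
θ=35°: |BD| = 7.7363
θ=35°: circle(B,5.00) ∩ circle(D,4.00): a=4.4498, h=2.2801
θ=35°:   candidates: C₊=(7.3030,2.9540) cross=17.640; C₋=(6.2887,-1.4920) cross=-17.640
θ=35°:   branch - wants cross < 0 → take C=(6.2887,-1.4920) (cross=-17.640)
θ=35°: ex = (C−B)/|BC| = (0.7662,-0.6425); ey = (0.6425,0.7662)
θ=35°: P = B + -1.67·ex + 2.36·ey = (2.6942,4.6021)
θ=49°: B = A + 3.00·(cos49°, sin49°) = (1.9682, 2.2641)
θ=49°: |BD| = 8.3448
θ=49°: circle(B,5.00) ∩ circle(D,4.00): a=4.7117, h=1.6733
θ=49°:   candidates: C₊=(6.9571,2.5963) cross=13.964; C₋=(6.0491,-0.6248) cross=-13.964
θ=49°:   branch - wants cross < 0 → take C=(6.0491,-0.6248) (cross=-13.964)
θ=49°: ex = (C−B)/|BC| = (0.8162,-0.5778); ey = (0.5778,0.8162)
θ=49°: P = B + -1.67·ex + 2.36·ey = (1.9687,5.1552)
θ=350°: B = A + 3.00·(cos350°, sin350°) = (2.9544, -0.5209)
θ=350°: |BD| = 7.0648
θ=350°: circle(B,5.00) ∩ circle(D,4.00): a=4.1694, h=2.7598
θ=350°:   candidates: C₊=(6.9089,2.5388) cross=19.497; C₋=(7.3159,-2.9658) cross=-19.497
θ=350°:   branch - wants cross < 0 → take C=(7.3159,-2.9658) (cross=-19.497)
θ=350°: ex = (C−B)/|BC| = (0.8723,-0.4890); ey = (0.4890,0.8723)
θ=350°: P = B + -1.67·ex + 2.36·ey = (2.6516,2.3543)

θ=35°: 2.69 4.60
θ=49°: 1.97 5.16
θ=350°: 2.65 2.35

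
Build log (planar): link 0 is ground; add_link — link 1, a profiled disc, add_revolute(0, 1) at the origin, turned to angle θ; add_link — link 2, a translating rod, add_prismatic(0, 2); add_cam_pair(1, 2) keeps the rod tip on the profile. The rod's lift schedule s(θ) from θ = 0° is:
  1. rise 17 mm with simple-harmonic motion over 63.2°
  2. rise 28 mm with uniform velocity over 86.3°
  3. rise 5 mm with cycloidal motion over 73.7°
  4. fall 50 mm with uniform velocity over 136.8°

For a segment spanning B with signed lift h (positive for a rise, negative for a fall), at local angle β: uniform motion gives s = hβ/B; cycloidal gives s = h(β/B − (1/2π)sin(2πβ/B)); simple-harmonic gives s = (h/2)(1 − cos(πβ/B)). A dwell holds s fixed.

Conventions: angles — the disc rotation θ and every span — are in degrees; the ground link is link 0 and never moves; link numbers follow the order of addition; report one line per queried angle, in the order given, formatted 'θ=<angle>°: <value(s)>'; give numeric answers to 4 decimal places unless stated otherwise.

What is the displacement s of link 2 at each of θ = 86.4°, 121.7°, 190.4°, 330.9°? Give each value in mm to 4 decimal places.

seg 1 [0°–63.2°] simple-harmonic, h=17: full span → s += 17 → s = 17.0000
seg 2 [63.2°–149.5°] uniform, h=28: θ=86.4° here. β=23.2, B=86.3. 28·23.2/86.3 = 7.5272 → s = 24.5272
seg 2 [63.2°–149.5°] uniform, h=28: θ=121.7° here. β=58.5, B=86.3. 28·58.5/86.3 = 18.9803 → s = 35.9803
seg 2 [63.2°–149.5°] uniform, h=28: full span → s += 28 → s = 45.0000
seg 3 [149.5°–223.2°] cycloidal, h=5: θ=190.4° here. β=40.9, B=73.7. 5·(0.5550 − sin(2π·0.5550)/(2π)) = 3.0441 → s = 48.0441
seg 3 [149.5°–223.2°] cycloidal, h=5: full span → s += 5 → s = 50.0000
seg 4 [223.2°–360°] uniform, h=-50: θ=330.9° here. β=107.7, B=136.8. -50·107.7/136.8 = -39.3640 → s = 10.6360

θ=86.4°: 24.5272
θ=121.7°: 35.9803
θ=190.4°: 48.0441
θ=330.9°: 10.6360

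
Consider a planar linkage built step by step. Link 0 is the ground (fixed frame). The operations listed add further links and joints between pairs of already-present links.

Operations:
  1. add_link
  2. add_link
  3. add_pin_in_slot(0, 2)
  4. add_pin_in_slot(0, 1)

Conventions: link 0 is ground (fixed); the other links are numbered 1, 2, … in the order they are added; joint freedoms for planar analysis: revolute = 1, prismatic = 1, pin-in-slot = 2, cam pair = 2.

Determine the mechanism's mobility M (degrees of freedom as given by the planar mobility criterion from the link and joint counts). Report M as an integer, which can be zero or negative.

(L,J1,J2)=(1,0,0); link0 fixed
link1: (2,0,0)
link2: (3,0,0)
PS 0-2 [J2]: (3,0,1)
PS 0-1 [J2]: (3,0,2)
Grübler: 3·2 − 2·0 − 2 = 4

M = 4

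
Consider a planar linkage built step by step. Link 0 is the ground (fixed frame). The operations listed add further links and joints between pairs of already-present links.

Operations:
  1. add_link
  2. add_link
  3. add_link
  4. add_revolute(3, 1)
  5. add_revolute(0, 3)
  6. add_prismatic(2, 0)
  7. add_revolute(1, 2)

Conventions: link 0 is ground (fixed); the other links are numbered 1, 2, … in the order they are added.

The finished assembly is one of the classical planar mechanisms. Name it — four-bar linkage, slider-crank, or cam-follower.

links: 4 (incl. ground); joints: 3 revolute, 1 prismatic, 0 higher (cam) pair, forming one closed loop
4 links, 3 revolutes + 1 prismatic in one loop → slider-crank

slider-crank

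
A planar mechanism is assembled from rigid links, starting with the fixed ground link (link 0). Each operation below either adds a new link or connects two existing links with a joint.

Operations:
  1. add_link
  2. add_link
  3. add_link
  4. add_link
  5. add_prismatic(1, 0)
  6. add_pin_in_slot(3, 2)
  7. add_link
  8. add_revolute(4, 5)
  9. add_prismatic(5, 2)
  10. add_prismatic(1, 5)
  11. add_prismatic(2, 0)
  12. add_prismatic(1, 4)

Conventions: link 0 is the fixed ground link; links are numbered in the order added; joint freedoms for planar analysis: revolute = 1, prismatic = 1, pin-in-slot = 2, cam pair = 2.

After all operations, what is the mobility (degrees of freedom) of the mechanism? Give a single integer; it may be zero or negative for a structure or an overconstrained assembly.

link 0 = ground. State L|J1|J2 = 1|0|0
+link1  2|0|0
+link2  3|0|0
+link3  4|0|0
+link4  5|0|0
P(1,0) f=1→J1  5|1|0
PS(3,2) f=2→J2  5|1|1
+link5  6|1|1
R(4,5) f=1→J1  6|2|1
P(5,2) f=1→J1  6|3|1
P(1,5) f=1→J1  6|4|1
P(2,0) f=1→J1  6|5|1
P(1,4) f=1→J1  6|6|1
M = 3(6−1)−2·6−1 = 15−12−1 = 2

M = 2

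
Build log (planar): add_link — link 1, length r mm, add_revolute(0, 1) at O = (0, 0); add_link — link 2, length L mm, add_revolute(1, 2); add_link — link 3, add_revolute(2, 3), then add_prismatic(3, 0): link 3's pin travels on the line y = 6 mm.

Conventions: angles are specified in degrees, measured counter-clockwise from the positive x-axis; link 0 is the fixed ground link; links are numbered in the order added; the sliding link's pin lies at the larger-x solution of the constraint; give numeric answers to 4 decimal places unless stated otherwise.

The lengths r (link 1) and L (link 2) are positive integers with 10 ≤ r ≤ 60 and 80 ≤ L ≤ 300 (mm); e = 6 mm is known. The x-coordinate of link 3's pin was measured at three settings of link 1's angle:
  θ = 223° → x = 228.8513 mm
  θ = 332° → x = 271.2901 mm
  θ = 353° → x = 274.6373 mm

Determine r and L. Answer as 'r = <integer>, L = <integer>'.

constraint per measurement: (x − r cos θ)² + (r sin θ − e)² = L²
subtracting the θ₁ and θ₂ equations cancels the r² and L² terms:
r = (x₁² − x₂²) / (2[(x₁cos θ₁ + e sin θ₁) − (x₂cos θ₂ + e sin θ₂)]) = 26.0000 → r = 26
L² = (x₁ − r cos θ₁)² + (r sin θ₁ − e)² = 62001.0058 → L = 249.0000 → L = 249
check at θ₃=353°: x = 274.6373 (printed 274.6373) ✓

r = 26, L = 249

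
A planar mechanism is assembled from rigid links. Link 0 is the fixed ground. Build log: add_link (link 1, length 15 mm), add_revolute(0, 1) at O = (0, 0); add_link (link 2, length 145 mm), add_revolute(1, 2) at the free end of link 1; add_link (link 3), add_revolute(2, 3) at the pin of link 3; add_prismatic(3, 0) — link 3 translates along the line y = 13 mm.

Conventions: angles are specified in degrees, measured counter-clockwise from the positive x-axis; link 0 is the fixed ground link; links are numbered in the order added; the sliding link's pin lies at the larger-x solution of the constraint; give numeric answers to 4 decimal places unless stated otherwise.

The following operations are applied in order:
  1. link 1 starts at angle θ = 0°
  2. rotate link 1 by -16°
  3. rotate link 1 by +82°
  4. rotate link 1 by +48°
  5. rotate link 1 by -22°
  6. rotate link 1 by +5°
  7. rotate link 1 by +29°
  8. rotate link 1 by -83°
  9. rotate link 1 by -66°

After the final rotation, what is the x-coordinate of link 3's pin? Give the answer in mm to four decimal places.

geometry: r = 15 mm, L = 145 mm, e = 13 mm; θ starts at 0°
rotate link 1 by -16°: θ ← 0° -16° = -16°
rotate link 1 by +82°: θ ← -16° +82° = 66°
rotate link 1 by +48°: θ ← 66° +48° = 114°
rotate link 1 by -22°: θ ← 114° -22° = 92°
rotate link 1 by +5°: θ ← 92° +5° = 97°
rotate link 1 by +29°: θ ← 97° +29° = 126°
rotate link 1 by -83°: θ ← 126° -83° = 43°
rotate link 1 by -66°: θ ← 43° -66° = -23°
crank pin P = (r cos θ, r sin θ) = (13.807573, -5.860967)
h = r sin θ − e = -5.860967 − 13 = -18.860967
x = r cos θ + √(L² − h²) = 13.807573 + 143.768091 = 157.575664

157.5757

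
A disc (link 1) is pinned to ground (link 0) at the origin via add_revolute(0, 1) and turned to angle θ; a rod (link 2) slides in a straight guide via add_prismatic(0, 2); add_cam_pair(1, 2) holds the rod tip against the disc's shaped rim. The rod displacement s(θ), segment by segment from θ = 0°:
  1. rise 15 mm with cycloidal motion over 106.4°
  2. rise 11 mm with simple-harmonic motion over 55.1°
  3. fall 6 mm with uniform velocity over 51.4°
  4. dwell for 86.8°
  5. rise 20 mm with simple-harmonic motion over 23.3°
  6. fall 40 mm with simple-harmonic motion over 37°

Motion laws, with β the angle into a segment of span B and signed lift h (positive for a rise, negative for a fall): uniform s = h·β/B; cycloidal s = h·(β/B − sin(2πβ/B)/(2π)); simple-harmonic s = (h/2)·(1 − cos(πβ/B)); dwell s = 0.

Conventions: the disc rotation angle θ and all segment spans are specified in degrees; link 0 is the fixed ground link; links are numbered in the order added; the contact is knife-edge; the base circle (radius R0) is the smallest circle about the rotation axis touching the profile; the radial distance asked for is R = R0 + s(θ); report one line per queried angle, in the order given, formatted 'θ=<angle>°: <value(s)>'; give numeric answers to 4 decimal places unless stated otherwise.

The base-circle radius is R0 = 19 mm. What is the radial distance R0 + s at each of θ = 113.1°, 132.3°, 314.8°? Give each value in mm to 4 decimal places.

segment 1 (0° to 106.4°, cycloidal, h = 15) is passed completely: s = 0.0000 + (15) = 15.0000
θ = 113.1° falls in segment 2 (106.4° to 161.5°, simple-harmonic, h = 11): β = 113.1 − 106.4 = 6.7°, B = 55.1°; Δs = 11/2·(1 − cos(π·0.1216)) = 0.3965; s = 15.0000 + 0.3965 = 15.3965
θ = 132.3° falls in segment 2 (106.4° to 161.5°, simple-harmonic, h = 11): β = 132.3 − 106.4 = 25.9°, B = 55.1°; Δs = 11/2·(1 − cos(π·0.4701)) = 4.9833; s = 15.0000 + 4.9833 = 19.9833
segment 2 (106.4° to 161.5°, simple-harmonic, h = 11) is passed completely: s = 15.0000 + (11) = 26.0000
segment 3 (161.5° to 212.9°, uniform, h = -6) is passed completely: s = 26.0000 + (-6) = 20.0000
segment 4 (212.9° to 299.7°, dwell): s unchanged at 20.0000
θ = 314.8° falls in segment 5 (299.7° to 323°, simple-harmonic, h = 20): β = 314.8 − 299.7 = 15.1°, B = 23.3°; Δs = 20/2·(1 − cos(π·0.6481)) = 14.4858; s = 20.0000 + 14.4858 = 34.4858
θ=113.1°: R = R0 + s = 19 + 15.3965 = 34.3965
θ=132.3°: R = R0 + s = 19 + 19.9833 = 38.9833
θ=314.8°: R = R0 + s = 19 + 34.4858 = 53.4858

θ=113.1°: 34.3965
θ=132.3°: 38.9833
θ=314.8°: 53.4858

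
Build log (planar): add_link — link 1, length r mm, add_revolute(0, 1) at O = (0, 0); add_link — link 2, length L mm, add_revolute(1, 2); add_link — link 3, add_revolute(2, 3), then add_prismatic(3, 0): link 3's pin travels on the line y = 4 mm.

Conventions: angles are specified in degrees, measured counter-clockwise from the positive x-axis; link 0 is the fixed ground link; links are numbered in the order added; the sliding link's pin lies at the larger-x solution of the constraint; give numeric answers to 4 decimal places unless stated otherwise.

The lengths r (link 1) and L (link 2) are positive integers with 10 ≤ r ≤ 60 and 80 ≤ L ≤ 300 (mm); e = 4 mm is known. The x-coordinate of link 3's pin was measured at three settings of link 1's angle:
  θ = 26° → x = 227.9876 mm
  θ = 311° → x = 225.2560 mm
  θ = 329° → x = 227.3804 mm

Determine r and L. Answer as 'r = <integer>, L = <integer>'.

constraint per measurement: (x − r cos θ)² + (r sin θ − e)² = L²
subtracting the θ₁ and θ₂ equations cancels the r² and L² terms:
r = (x₁² − x₂²) / (2[(x₁cos θ₁ + e sin θ₁) − (x₂cos θ₂ + e sin θ₂)]) = 9.9998 → r = 10
L² = (x₁ − r cos θ₁)² + (r sin θ₁ − e)² = 47960.9981 → L = 219.0000 → L = 219
check at θ₃=329°: x = 227.3804 (printed 227.3804) ✓

r = 10, L = 219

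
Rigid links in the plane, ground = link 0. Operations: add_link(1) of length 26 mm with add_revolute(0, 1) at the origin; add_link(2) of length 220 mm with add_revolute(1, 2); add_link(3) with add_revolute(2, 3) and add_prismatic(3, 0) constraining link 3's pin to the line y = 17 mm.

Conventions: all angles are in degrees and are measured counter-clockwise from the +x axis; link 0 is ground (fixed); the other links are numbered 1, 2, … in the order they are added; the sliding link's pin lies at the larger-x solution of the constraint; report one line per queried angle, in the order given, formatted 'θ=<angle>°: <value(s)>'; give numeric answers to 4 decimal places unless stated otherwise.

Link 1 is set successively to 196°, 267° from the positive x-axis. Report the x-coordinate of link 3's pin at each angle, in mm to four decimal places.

geometry: r = 26 mm, L = 220 mm, e = 17 mm
θ=196°: crank pin P = (r cos θ, r sin θ) = (-24.992804, -7.166571)
θ=196°: h = r sin θ − e = -7.166571 − 17 = -24.166571
θ=196°: x = r cos θ + √(L² − h²) = -24.992804 + 218.668646 = 193.675842
θ=267°: crank pin P = (r cos θ, r sin θ) = (-1.360735, -25.964368)
θ=267°: h = r sin θ − e = -25.964368 − 17 = -42.964368
θ=267°: x = r cos θ + √(L² − h²) = -1.360735 + 215.763906 = 214.403171

θ=196°: 193.6758
θ=267°: 214.4032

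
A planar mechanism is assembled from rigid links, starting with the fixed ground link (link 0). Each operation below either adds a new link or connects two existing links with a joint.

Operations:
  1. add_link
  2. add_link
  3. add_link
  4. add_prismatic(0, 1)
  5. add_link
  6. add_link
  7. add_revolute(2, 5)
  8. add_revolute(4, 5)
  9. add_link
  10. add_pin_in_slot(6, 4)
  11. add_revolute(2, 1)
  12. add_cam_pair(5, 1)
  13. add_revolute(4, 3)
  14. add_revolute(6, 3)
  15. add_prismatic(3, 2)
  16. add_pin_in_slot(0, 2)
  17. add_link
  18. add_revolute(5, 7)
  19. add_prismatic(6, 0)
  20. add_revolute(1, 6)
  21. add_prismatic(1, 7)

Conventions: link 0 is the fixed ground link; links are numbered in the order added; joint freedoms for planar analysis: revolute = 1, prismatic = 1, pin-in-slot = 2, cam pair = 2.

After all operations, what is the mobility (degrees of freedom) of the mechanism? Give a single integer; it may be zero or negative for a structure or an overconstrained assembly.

L=1 J1=0 J2=0
add link → L=2 J1=0 J2=0
add link → L=3 J1=0 J2=0
add link → L=4 J1=0 J2=0
P@0,1 dof=1 J1 → L=4 J1=1 J2=0
add link → L=5 J1=1 J2=0
add link → L=6 J1=1 J2=0
R@2,5 dof=1 J1 → L=6 J1=2 J2=0
R@4,5 dof=1 J1 → L=6 J1=3 J2=0
add link → L=7 J1=3 J2=0
PS@6,4 dof=2 J2 → L=7 J1=3 J2=1
R@2,1 dof=1 J1 → L=7 J1=4 J2=1
C@5,1 dof=2 J2 → L=7 J1=4 J2=2
R@4,3 dof=1 J1 → L=7 J1=5 J2=2
R@6,3 dof=1 J1 → L=7 J1=6 J2=2
P@3,2 dof=1 J1 → L=7 J1=7 J2=2
PS@0,2 dof=2 J2 → L=7 J1=7 J2=3
add link → L=8 J1=7 J2=3
R@5,7 dof=1 J1 → L=8 J1=8 J2=3
P@6,0 dof=1 J1 → L=8 J1=9 J2=3
R@1,6 dof=1 J1 → L=8 J1=10 J2=3
P@1,7 dof=1 J1 → L=8 J1=11 J2=3
M=3(L−1)−2J1−J2=3·7−2·11−3=-4

M = -4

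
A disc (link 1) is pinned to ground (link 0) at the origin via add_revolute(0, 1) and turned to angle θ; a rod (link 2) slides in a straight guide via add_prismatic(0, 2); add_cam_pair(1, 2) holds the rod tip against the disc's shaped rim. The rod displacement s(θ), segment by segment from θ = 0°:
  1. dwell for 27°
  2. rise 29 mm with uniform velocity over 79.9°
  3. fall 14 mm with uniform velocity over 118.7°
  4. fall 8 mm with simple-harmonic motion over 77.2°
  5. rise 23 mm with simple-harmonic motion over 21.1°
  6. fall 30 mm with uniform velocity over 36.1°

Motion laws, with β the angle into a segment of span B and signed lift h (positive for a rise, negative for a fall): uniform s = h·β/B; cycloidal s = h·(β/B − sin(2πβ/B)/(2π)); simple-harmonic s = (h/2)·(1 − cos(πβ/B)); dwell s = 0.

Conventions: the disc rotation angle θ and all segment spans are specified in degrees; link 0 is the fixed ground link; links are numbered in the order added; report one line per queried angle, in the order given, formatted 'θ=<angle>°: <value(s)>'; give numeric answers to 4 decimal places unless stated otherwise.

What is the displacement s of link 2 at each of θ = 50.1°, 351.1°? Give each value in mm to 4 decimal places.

segment 1 (0° to 27°, dwell): s unchanged at 0.0000
θ = 50.1° falls in segment 2 (27° to 106.9°, uniform, h = 29): β = 50.1 − 27 = 23.1°, B = 79.9°; Δs = 29·23.1/79.9 = 8.3842; s = 0.0000 + 8.3842 = 8.3842
segment 2 (27° to 106.9°, uniform, h = 29) is passed completely: s = 0.0000 + (29) = 29.0000
segment 3 (106.9° to 225.6°, uniform, h = -14) is passed completely: s = 29.0000 + (-14) = 15.0000
segment 4 (225.6° to 302.8°, simple-harmonic, h = -8) is passed completely: s = 15.0000 + (-8) = 7.0000
segment 5 (302.8° to 323.9°, simple-harmonic, h = 23) is passed completely: s = 7.0000 + (23) = 30.0000
θ = 351.1° falls in segment 6 (323.9° to 360°, uniform, h = -30): β = 351.1 − 323.9 = 27.2°, B = 36.1°; Δs = -30·27.2/36.1 = -22.6039; s = 30.0000 − 22.6039 = 7.3961

θ=50.1°: 8.3842
θ=351.1°: 7.3961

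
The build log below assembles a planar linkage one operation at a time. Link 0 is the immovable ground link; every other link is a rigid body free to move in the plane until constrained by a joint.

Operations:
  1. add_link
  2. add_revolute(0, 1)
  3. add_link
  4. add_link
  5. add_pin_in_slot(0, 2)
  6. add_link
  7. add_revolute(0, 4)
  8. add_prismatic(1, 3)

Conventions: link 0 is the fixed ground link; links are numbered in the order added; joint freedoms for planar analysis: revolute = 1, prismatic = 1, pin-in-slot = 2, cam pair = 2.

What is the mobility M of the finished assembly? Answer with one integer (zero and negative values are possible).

link 0 = ground. State L|J1|J2 = 1|0|0
+link1  2|0|0
R(0,1) f=1→J1  2|1|0
+link2  3|1|0
+link3  4|1|0
PS(0,2) f=2→J2  4|1|1
+link4  5|1|1
R(0,4) f=1→J1  5|2|1
P(1,3) f=1→J1  5|3|1
M = 3(5−1)−2·3−1 = 12−6−1 = 5

M = 5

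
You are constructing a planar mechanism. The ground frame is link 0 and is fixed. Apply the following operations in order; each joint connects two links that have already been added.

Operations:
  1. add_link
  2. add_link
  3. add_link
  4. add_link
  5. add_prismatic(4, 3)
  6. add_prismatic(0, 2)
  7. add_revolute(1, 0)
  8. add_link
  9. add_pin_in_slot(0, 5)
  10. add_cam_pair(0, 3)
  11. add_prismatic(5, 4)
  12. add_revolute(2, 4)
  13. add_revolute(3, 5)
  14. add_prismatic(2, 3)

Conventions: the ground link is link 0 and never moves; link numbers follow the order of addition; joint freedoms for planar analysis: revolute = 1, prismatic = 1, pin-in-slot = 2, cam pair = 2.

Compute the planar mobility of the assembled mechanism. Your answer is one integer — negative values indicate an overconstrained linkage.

L=1 J1=0 J2=0
add link → L=2 J1=0 J2=0
add link → L=3 J1=0 J2=0
add link → L=4 J1=0 J2=0
add link → L=5 J1=0 J2=0
P@4,3 dof=1 J1 → L=5 J1=1 J2=0
P@0,2 dof=1 J1 → L=5 J1=2 J2=0
R@1,0 dof=1 J1 → L=5 J1=3 J2=0
add link → L=6 J1=3 J2=0
PS@0,5 dof=2 J2 → L=6 J1=3 J2=1
C@0,3 dof=2 J2 → L=6 J1=3 J2=2
P@5,4 dof=1 J1 → L=6 J1=4 J2=2
R@2,4 dof=1 J1 → L=6 J1=5 J2=2
R@3,5 dof=1 J1 → L=6 J1=6 J2=2
P@2,3 dof=1 J1 → L=6 J1=7 J2=2
M=3(L−1)−2J1−J2=3·5−2·7−2=-1

M = -1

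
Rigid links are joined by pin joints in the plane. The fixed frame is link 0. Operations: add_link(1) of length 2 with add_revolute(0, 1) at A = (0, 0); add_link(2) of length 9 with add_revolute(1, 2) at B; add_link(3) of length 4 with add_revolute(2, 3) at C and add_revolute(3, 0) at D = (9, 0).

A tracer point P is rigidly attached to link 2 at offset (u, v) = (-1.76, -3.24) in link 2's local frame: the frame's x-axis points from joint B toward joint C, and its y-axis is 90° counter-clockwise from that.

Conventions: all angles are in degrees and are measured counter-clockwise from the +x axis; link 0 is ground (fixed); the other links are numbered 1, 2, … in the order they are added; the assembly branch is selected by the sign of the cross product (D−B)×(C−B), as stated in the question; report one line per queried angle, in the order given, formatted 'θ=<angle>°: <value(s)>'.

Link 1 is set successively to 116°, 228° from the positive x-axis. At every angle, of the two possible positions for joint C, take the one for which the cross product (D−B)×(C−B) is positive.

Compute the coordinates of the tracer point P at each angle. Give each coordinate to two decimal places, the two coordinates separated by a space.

A=(0,0), D=(9.00,0)
θ=116°: B = A + 2.00·(cos116°, sin116°) = (-0.8767, 1.7976)
θ=116°: |BD| = 10.0390
θ=116°: circle(B,9.00) ∩ circle(D,4.00): a=8.2569, h=3.5811
θ=116°:   candidates: C₊=(7.8879,3.8423) cross=35.950; C₋=(6.6055,-3.2041) cross=-35.950
θ=116°:   branch + wants cross > 0 → take C=(7.8879,3.8423) (cross=35.950)
θ=116°: ex = (C−B)/|BC| = (0.9739,0.2272); ey = (-0.2272,0.9739)
θ=116°: P = B + -1.76·ex + -3.24·ey = (-1.8546,-1.7575)
θ=228°: B = A + 2.00·(cos228°, sin228°) = (-1.3383, -1.4863)
θ=228°: |BD| = 10.4446
θ=228°: circle(B,9.00) ∩ circle(D,4.00): a=8.3339, h=3.3978
θ=228°:   candidates: C₊=(6.4273,3.0629) cross=35.489; C₋=(7.3944,-3.6636) cross=-35.489
θ=228°:   branch + wants cross > 0 → take C=(6.4273,3.0629) (cross=35.489)
θ=228°: ex = (C−B)/|BC| = (0.8628,0.5055); ey = (-0.5055,0.8628)
θ=228°: P = B + -1.76·ex + -3.24·ey = (-1.2192,-5.1715)

θ=116°: -1.85 -1.76
θ=228°: -1.22 -5.17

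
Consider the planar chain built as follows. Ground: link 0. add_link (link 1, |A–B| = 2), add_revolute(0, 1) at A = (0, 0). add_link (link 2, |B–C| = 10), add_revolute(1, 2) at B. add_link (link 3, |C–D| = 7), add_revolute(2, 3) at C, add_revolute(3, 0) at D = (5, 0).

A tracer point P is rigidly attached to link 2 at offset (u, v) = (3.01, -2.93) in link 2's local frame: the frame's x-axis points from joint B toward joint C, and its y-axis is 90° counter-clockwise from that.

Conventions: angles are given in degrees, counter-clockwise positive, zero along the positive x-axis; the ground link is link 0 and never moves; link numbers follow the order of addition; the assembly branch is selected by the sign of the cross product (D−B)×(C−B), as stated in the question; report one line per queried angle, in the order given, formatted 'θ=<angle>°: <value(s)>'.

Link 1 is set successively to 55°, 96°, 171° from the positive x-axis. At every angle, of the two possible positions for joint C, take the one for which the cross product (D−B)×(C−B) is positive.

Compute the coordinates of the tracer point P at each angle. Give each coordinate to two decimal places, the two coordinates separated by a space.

A=(0,0), D=(5.00,0)
θ=55°: B = A + 2.00·(cos55°, sin55°) = (1.1472, 1.6383)
θ=55°: |BD| = 4.1867
θ=55°: circle(B,10.00) ∩ circle(D,7.00): a=8.1841, h=5.7464
θ=55°:   candidates: C₊=(10.9272,3.7240) cross=24.058; C₋=(6.4300,-6.8524) cross=-24.058
θ=55°:   branch + wants cross > 0 → take C=(10.9272,3.7240) (cross=24.058)
θ=55°: ex = (C−B)/|BC| = (0.9780,0.2086); ey = (-0.2086,0.9780)
θ=55°: P = B + 3.01·ex + -2.93·ey = (4.7021,-0.5995)
θ=96°: B = A + 2.00·(cos96°, sin96°) = (-0.2091, 1.9890)
θ=96°: |BD| = 5.5759
θ=96°: circle(B,10.00) ∩ circle(D,7.00): a=7.3612, h=6.7685
θ=96°:   candidates: C₊=(9.0823,5.6863) cross=37.740; C₋=(4.2534,-6.9601) cross=-37.740
θ=96°:   branch + wants cross > 0 → take C=(9.0823,5.6863) (cross=37.740)
θ=96°: ex = (C−B)/|BC| = (0.9291,0.3697); ey = (-0.3697,0.9291)
θ=96°: P = B + 3.01·ex + -2.93·ey = (3.6710,0.3796)
θ=171°: B = A + 2.00·(cos171°, sin171°) = (-1.9754, 0.3129)
θ=171°: |BD| = 6.9824
θ=171°: circle(B,10.00) ∩ circle(D,7.00): a=7.1432, h=6.9982
θ=171°:   candidates: C₊=(5.4743,6.9839) cross=48.864; C₋=(4.8471,-6.9983) cross=-48.864
θ=171°:   branch + wants cross > 0 → take C=(5.4743,6.9839) (cross=48.864)
θ=171°: ex = (C−B)/|BC| = (0.7450,0.6671); ey = (-0.6671,0.7450)
θ=171°: P = B + 3.01·ex + -2.93·ey = (2.2216,0.1381)

θ=55°: 4.70 -0.60
θ=96°: 3.67 0.38
θ=171°: 2.22 0.14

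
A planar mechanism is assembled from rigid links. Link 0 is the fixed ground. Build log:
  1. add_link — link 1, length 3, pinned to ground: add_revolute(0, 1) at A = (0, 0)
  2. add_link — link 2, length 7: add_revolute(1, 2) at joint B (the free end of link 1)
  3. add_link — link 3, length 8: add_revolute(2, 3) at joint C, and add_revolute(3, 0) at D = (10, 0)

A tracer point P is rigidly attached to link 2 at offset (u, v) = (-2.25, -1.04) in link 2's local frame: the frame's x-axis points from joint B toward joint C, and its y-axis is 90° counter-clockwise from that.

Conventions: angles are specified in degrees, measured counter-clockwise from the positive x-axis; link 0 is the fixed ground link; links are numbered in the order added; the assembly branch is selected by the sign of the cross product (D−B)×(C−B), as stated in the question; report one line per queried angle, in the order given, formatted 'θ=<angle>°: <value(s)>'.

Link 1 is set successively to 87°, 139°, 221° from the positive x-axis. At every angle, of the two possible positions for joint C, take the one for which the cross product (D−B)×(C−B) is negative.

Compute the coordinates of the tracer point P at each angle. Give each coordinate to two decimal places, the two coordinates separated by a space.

A=(0,0), D=(10.00,0)
θ=87°: B = A + 3.00·(cos87°, sin87°) = (0.1570, 2.9959)
θ=87°: |BD| = 10.2888
θ=87°: circle(B,7.00) ∩ circle(D,8.00): a=4.4155, h=5.4317
θ=87°:   candidates: C₊=(5.9627,6.9066) cross=55.886; C₋=(2.7995,-3.4862) cross=-55.886
θ=87°:   branch - wants cross < 0 → take C=(2.7995,-3.4862) (cross=-55.886)
θ=87°: ex = (C−B)/|BC| = (0.3775,-0.9260); ey = (0.9260,0.3775)
θ=87°: P = B + -2.25·ex + -1.04·ey = (-1.6554,4.6868)
θ=139°: B = A + 3.00·(cos139°, sin139°) = (-2.2641, 1.9682)
θ=139°: |BD| = 12.4211
θ=139°: circle(B,7.00) ∩ circle(D,8.00): a=5.6067, h=4.1910
θ=139°:   candidates: C₊=(3.9358,5.2179) cross=52.057; C₋=(2.6077,-3.0583) cross=-52.057
θ=139°:   branch - wants cross < 0 → take C=(2.6077,-3.0583) (cross=-52.057)
θ=139°: ex = (C−B)/|BC| = (0.6960,-0.7181); ey = (0.7181,0.6960)
θ=139°: P = B + -2.25·ex + -1.04·ey = (-4.5769,2.8600)
θ=221°: B = A + 3.00·(cos221°, sin221°) = (-2.2641, -1.9682)
θ=221°: |BD| = 12.4211
θ=221°: circle(B,7.00) ∩ circle(D,8.00): a=5.6067, h=4.1910
θ=221°:   candidates: C₊=(2.6077,3.0583) cross=52.057; C₋=(3.9358,-5.2179) cross=-52.057
θ=221°:   branch - wants cross < 0 → take C=(3.9358,-5.2179) (cross=-52.057)
θ=221°: ex = (C−B)/|BC| = (0.8857,-0.4642); ey = (0.4642,0.8857)
θ=221°: P = B + -2.25·ex + -1.04·ey = (-4.7398,-1.8448)

θ=87°: -1.66 4.69
θ=139°: -4.58 2.86
θ=221°: -4.74 -1.84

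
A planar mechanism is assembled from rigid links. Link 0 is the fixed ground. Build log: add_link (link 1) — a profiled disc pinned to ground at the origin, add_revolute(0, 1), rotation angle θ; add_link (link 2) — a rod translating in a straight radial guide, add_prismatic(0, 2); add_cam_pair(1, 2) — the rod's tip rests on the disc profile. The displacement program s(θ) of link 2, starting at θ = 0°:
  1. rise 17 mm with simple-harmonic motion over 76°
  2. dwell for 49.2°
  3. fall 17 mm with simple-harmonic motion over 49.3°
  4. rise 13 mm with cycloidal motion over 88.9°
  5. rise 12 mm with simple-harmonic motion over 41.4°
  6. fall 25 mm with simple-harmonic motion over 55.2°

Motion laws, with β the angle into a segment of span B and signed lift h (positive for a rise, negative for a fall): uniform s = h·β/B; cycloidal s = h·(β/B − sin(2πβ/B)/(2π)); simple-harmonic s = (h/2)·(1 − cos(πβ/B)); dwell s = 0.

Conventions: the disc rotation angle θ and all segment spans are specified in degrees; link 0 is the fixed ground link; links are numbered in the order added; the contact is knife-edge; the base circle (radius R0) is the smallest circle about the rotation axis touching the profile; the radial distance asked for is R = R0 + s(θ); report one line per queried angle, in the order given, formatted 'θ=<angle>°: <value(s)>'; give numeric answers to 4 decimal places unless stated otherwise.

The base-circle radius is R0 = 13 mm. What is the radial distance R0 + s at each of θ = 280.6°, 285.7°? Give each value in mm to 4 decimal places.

seg 1 [0°–76°] simple-harmonic, h=17: full span → s += 17 → s = 17.0000
seg 2 [76°–125.2°] dwell: s stays 17.0000
seg 3 [125.2°–174.5°] simple-harmonic, h=-17: full span → s += -17 → s = 0.0000
seg 4 [174.5°–263.4°] cycloidal, h=13: full span → s += 13 → s = 13.0000
seg 5 [263.4°–304.8°] simple-harmonic, h=12: θ=280.6° here. β=17.2, B=41.4. 12/2·(1 − cos(π·0.4155)) = 4.4251 → s = 17.4251
seg 5 [263.4°–304.8°] simple-harmonic, h=12: θ=285.7° here. β=22.3, B=41.4. 12/2·(1 − cos(π·0.5386)) = 6.7267 → s = 19.7267
θ=280.6°: R = R0 + s = 13 + 17.4251 = 30.4251
θ=285.7°: R = R0 + s = 13 + 19.7267 = 32.7267

θ=280.6°: 30.4251
θ=285.7°: 32.7267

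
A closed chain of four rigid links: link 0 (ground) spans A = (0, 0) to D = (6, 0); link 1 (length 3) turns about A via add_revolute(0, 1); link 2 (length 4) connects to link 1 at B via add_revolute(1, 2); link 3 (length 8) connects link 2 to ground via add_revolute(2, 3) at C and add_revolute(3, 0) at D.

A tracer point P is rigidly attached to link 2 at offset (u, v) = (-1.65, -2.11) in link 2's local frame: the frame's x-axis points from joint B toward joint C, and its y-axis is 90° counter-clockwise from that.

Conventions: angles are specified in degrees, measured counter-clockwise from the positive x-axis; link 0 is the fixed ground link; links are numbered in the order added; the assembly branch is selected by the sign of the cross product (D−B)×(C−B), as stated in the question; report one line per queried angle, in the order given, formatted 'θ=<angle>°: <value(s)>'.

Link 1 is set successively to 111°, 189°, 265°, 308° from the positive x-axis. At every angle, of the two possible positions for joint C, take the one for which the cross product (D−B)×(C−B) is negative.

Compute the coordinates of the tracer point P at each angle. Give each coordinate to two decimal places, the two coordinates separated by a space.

A=(0,0), D=(6.00,0)
θ=111°: B = A + 3.00·(cos111°, sin111°) = (-1.0751, 2.8007)
θ=111°: |BD| = 7.6093
θ=111°: circle(B,4.00) ∩ circle(D,8.00): a=0.6506, h=3.9467
θ=111°:   candidates: C₊=(0.9825,6.2309) cross=30.032; C₋=(-1.9228,-1.1084) cross=-30.032
θ=111°:   branch - wants cross < 0 → take C=(-1.9228,-1.1084) (cross=-30.032)
θ=111°: ex = (C−B)/|BC| = (-0.2119,-0.9773); ey = (0.9773,-0.2119)
θ=111°: P = B + -1.65·ex + -2.11·ey = (-2.7875,4.8604)
θ=189°: B = A + 3.00·(cos189°, sin189°) = (-2.9631, -0.4693)
θ=189°: |BD| = 8.9753
θ=189°: circle(B,4.00) ∩ circle(D,8.00): a=1.8137, h=3.5652
θ=189°:   candidates: C₊=(-1.3383,3.1858) cross=31.999; C₋=(-0.9655,-3.9348) cross=-31.999
θ=189°:   branch - wants cross < 0 → take C=(-0.9655,-3.9348) (cross=-31.999)
θ=189°: ex = (C−B)/|BC| = (0.4994,-0.8664); ey = (0.8664,0.4994)
θ=189°: P = B + -1.65·ex + -2.11·ey = (-5.6151,-0.0935)
θ=265°: B = A + 3.00·(cos265°, sin265°) = (-0.2615, -2.9886)
θ=265°: |BD| = 6.9381
θ=265°: circle(B,4.00) ∩ circle(D,8.00): a=0.0099, h=4.0000
θ=265°:   candidates: C₊=(-1.9755,0.6256) cross=27.752; C₋=(1.4705,-6.5942) cross=-27.752
θ=265°:   branch - wants cross < 0 → take C=(1.4705,-6.5942) (cross=-27.752)
θ=265°: ex = (C−B)/|BC| = (0.4330,-0.9014); ey = (0.9014,0.4330)
θ=265°: P = B + -1.65·ex + -2.11·ey = (-2.8778,-2.4149)
θ=308°: B = A + 3.00·(cos308°, sin308°) = (1.8470, -2.3640)
θ=308°: |BD| = 4.7787
θ=308°: circle(B,4.00) ∩ circle(D,8.00): a=-2.6329, h=3.0113
θ=308°:   candidates: C₊=(-1.9309,-1.0495) cross=14.390; C₋=(1.0485,-6.2835) cross=-14.390
θ=308°:   branch - wants cross < 0 → take C=(1.0485,-6.2835) (cross=-14.390)
θ=308°: ex = (C−B)/|BC| = (-0.1996,-0.9799); ey = (0.9799,-0.1996)
θ=308°: P = B + -1.65·ex + -2.11·ey = (0.1088,-0.3260)

θ=111°: -2.79 4.86
θ=189°: -5.62 -0.09
θ=265°: -2.88 -2.41
θ=308°: 0.11 -0.33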